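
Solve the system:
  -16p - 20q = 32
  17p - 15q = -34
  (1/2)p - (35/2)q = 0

no solution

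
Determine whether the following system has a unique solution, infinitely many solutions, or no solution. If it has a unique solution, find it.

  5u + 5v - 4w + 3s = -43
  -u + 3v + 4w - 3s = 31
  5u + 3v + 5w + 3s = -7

Row-reduce:
R1 ← R1 / (5).
R2 ← R2 + 1·R1.
R3 ← R3 − 5·R1.
R2 ← R2 / (4).
R1 ← R1 − 1·R2.
R3 ← R3 + 2·R2.
R3 ← R3 / (53/5).
R1 ← R1 + 8/5·R3.
R2 ← R2 − 4/5·R3.
Rank is 3 with 4 unknowns, leaving s free.

infinitely many solutions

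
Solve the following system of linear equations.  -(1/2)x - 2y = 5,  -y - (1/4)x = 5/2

infinitely many solutions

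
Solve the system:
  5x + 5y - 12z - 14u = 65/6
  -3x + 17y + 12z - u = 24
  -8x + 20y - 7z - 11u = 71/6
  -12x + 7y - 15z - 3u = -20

x = 2/3, y = 1/2, z = 4/3, u = -3/2

Row-reduce the augmented matrix:
R1 ← R1 / (5).
R2 ← R2 + 3·R1.
R3 ← R3 + 8·R1.
R4 ← R4 + 12·R1.
R2 ← R2 / (20).
R1 ← R1 − 1·R2.
R3 ← R3 − 28·R2.
R4 ← R4 − 19·R2.
R3 ← R3 / (-823/25).
R1 ← R1 + 66/25·R3.
R2 ← R2 − 6/25·R3.
R4 ← R4 + 1209/25·R3.
R4 ← R4 / (6791/3292).
R1 ← R1 + 2327/3292·R4.
R2 ← R2 + 2033/3292·R4.
R3 ← R3 − 506/823·R4.
Reading off the reduced rows gives x = 2/3, y = 1/2, z = 4/3, u = -3/2.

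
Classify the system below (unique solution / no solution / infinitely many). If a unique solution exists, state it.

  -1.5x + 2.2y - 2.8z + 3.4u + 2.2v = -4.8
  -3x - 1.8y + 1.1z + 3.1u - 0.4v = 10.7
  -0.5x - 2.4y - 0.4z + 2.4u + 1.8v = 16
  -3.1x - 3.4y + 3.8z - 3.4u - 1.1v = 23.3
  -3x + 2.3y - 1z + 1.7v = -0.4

x = -2, y = -5, z = 0, u = -1, v = 3

Row-reduce the augmented matrix:
R1 ← R1 / (-3/2).
R2 ← R2 + 3·R1.
R3 ← R3 + 1/2·R1.
R4 ← R4 + 31/10·R1.
R5 ← R5 + 3·R1.
R2 ← R2 / (-31/5).
R1 ← R1 + 22/15·R2.
R3 ← R3 + 47/15·R2.
R4 ← R4 + 596/75·R2.
R5 ← R5 + 21/10·R2.
R3 ← R3 / (-2653/930).
R1 ← R1 − 131/465·R3.
R2 ← R2 + 67/62·R3.
R4 ← R4 − 2323/2325·R3.
R5 ← R5 − 289/124·R3.
R4 ← R4 / (-304149/66325).
R1 ← R1 + 14348/13265·R4.
R2 ← R2 + 1569/2653·R4.
R3 ← R3 + 2917/2653·R4.
R5 ← R5 + 79171/26530·R4.
R5 ← R5 / (3978977/6082980).
R1 ← R1 + 119852/304149·R5.
R2 ← R2 + 156489/202766·R5.
R3 ← R3 + 996871/608298·R5.
R4 ← R4 + 229327/608298·R5.
Reading off the reduced rows gives x = -2, y = -5, z = 0, u = -1, v = 3.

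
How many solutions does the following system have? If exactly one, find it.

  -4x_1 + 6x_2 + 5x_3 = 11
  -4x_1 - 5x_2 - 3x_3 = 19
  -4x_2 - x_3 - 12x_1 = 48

Row-reduce:
R1 ← R1 / (-4).
R2 ← R2 + 4·R1.
R3 ← R3 + 12·R1.
R2 ← R2 / (-11).
R1 ← R1 + 3/2·R2.
R3 ← R3 + 22·R2.
Row 3 reduces to 0 = -1, a contradiction. The system is inconsistent.

no solution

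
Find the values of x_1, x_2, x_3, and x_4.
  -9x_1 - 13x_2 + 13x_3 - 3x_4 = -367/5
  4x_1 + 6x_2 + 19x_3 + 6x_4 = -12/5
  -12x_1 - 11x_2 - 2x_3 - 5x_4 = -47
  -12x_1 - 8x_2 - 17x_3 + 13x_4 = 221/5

x_1 = 4/5, x_2 = 12/5, x_3 = -2, x_4 = 3

Row-reduce the augmented matrix:
R1 ← R1 / (-9).
R2 ← R2 − 4·R1.
R3 ← R3 + 12·R1.
R4 ← R4 + 12·R1.
R2 ← R2 / (2/9).
R1 ← R1 − 13/9·R2.
R3 ← R3 − 19/3·R2.
R4 ← R4 − 28/3·R2.
R3 ← R3 / (-1451/2).
R1 ← R1 + 325/2·R3.
R2 ← R2 − 223/2·R3.
R4 ← R4 + 1075·R3.
R4 ← R4 / (28371/1451).
R1 ← R1 − 20/1451·R4.
R2 ← R2 − 589/1451·R4.
R3 ← R3 − 268/1451·R4.
Reading off the reduced rows gives x_1 = 4/5, x_2 = 12/5, x_3 = -2, x_4 = 3.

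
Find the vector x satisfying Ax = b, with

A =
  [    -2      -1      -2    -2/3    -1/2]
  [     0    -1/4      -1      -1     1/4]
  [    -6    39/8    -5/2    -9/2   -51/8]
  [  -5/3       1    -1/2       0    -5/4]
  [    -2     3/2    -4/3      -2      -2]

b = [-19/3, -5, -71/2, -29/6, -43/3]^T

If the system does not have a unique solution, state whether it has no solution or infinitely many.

infinitely many solutions

Row-reduce:
R1 ← R1 / (-2).
R3 ← R3 + 6·R1.
R4 ← R4 + 5/3·R1.
R5 ← R5 + 2·R1.
R2 ← R2 / (-1/4).
R1 ← R1 − 1/2·R2.
R3 ← R3 − 63/8·R2.
R4 ← R4 − 11/6·R2.
R5 ← R5 − 5/2·R2.
R3 ← R3 / (-28).
R1 ← R1 + 1·R3.
R2 ← R2 − 4·R3.
R4 ← R4 + 37/6·R3.
R5 ← R5 + 28/3·R3.
R4 ← R4 / (179/252).
R1 ← R1 + 19/42·R4.
R2 ← R2 + 6/7·R4.
R3 ← R3 − 17/14·R4.
Rank is 4 with 5 unknowns, leaving x_5 free.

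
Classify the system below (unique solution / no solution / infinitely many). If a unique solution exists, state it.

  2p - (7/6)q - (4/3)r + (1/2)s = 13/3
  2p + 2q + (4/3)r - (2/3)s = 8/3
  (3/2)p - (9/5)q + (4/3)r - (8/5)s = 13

infinitely many solutions

Row-reduce:
R1 ← R1 / (2).
R2 ← R2 − 2·R1.
R3 ← R3 − 3/2·R1.
R2 ← R2 / (19/6).
R1 ← R1 + 7/12·R2.
R3 ← R3 + 37/40·R2.
R3 ← R3 / (887/285).
R1 ← R1 + 10/57·R3.
R2 ← R2 − 16/19·R3.
Rank is 3 with 4 unknowns, leaving s free.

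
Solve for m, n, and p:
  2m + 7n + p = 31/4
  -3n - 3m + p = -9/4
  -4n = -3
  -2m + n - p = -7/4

Row-reduce the augmented matrix:
R1 ← R1 / (2).
R2 ← R2 + 3·R1.
R4 ← R4 + 2·R1.
R2 ← R2 / (15/2).
R1 ← R1 − 7/2·R2.
R3 ← R3 + 4·R2.
R4 ← R4 − 8·R2.
R3 ← R3 / (4/3).
R1 ← R1 + 2/3·R3.
R2 ← R2 − 1/3·R3.
R4 ← R4 + 8/3·R3.
R4 reduces to 0 = 0, so the extra equation is consistent.
Reading off the reduced rows gives m = 1/2, n = 3/4, p = 3/2.

m = 1/2, n = 3/4, p = 3/2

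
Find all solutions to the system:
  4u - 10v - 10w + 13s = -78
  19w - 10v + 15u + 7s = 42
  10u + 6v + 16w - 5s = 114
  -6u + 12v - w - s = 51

Row-reduce the augmented matrix:
R1 ← R1 / (4).
R2 ← R2 − 15·R1.
R3 ← R3 − 10·R1.
R4 ← R4 + 6·R1.
R2 ← R2 / (55/2).
R1 ← R1 + 5/2·R2.
R3 ← R3 − 31·R2.
R4 ← R4 + 3·R2.
R3 ← R3 / (-1248/55).
R1 ← R1 − 29/11·R3.
R2 ← R2 − 113/55·R3.
R4 ← R4 + 541/55·R3.
R4 ← R4 / (6115/624).
R1 ← R1 − 353/624·R4.
R2 ← R2 + 407/624·R4.
R3 ← R3 + 263/624·R4.
Reading off the reduced rows gives u = 3, v = 6, w = 3, s = 0.

u = 3, v = 6, w = 3, s = 0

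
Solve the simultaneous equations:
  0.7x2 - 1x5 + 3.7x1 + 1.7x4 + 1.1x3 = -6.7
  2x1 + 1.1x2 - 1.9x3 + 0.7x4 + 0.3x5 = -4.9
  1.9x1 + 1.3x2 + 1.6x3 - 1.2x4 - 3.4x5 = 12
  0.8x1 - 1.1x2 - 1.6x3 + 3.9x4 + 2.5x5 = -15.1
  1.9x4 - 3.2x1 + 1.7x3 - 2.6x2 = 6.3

Row-reduce the augmented matrix:
R1 ← R1 / (37/10).
R2 ← R2 − 2·R1.
R3 ← R3 − 19/10·R1.
R4 ← R4 − 4/5·R1.
R5 ← R5 + 16/5·R1.
R2 ← R2 / (267/370).
R1 ← R1 − 7/37·R2.
R3 ← R3 − 174/185·R2.
R4 ← R4 + 463/370·R2.
R5 ← R5 + 369/185·R2.
R3 ← R3 / (763/178).
R1 ← R1 − 254/267·R3.
R2 ← R2 + 923/267·R3.
R4 ← R4 + 16457/2670·R3.
R5 ← R5 + 3777/890·R3.
R4 ← R4 / (9521/16350).
R1 ← R1 − 10456/11445·R4.
R2 ← R2 + 19972/11445·R4.
R3 ← R3 + 1591/3815·R4.
R5 ← R5 − 18986/19075·R4.
R5 ← R5 / (56283/333235).
R1 ← R1 − 188481/66647·R5.
R2 ← R2 + 446373/66647·R5.
R3 ← R3 + 135992/66647·R5.
R4 ← R4 + 25376/9521·R5.
Reading off the reduced rows gives x1 = -2, x2 = -2, x3 = -2, x4 = -1, x5 = -6.

x1 = -2, x2 = -2, x3 = -2, x4 = -1, x5 = -6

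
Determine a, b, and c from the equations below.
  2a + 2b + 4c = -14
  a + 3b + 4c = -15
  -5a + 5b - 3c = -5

Row-reduce the augmented matrix:
R1 ← R1 / (2).
R2 ← R2 − 1·R1.
R3 ← R3 + 5·R1.
R2 ← R2 / (2).
R1 ← R1 − 1·R2.
R3 ← R3 − 10·R2.
R3 ← R3 / (-3).
R1 ← R1 − 1·R3.
R2 ← R2 − 1·R3.
Reading off the reduced rows gives a = -3, b = -4, c = 0.

a = -3, b = -4, c = 0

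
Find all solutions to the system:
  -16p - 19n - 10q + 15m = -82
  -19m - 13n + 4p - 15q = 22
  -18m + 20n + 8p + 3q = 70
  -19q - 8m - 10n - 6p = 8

m = 1, n = 3, p = 5, q = -4

Row-reduce the augmented matrix:
R1 ← R1 / (15).
R2 ← R2 + 19·R1.
R3 ← R3 + 18·R1.
R4 ← R4 + 8·R1.
R2 ← R2 / (-556/15).
R1 ← R1 + 19/15·R2.
R3 ← R3 + 14/5·R2.
R4 ← R4 + 302/15·R2.
R3 ← R3 / (-1386/139).
R1 ← R1 + 71/139·R3.
R2 ← R2 − 61/139·R3.
R4 ← R4 + 792/139·R3.
R4 ← R4 / (-75/14).
R1 ← R1 − 877/1386·R4.
R2 ← R2 − 613/1386·R4.
R3 ← R3 − 1921/2772·R4.
Reading off the reduced rows gives m = 1, n = 3, p = 5, q = -4.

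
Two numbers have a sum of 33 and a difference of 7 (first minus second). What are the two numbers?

first number: 20, second number: 13

Let x = first number, y = second number.
  x + y = 33
  x - y = 7
Row-reduce the augmented matrix:
R2 ← R2 − 1·R1.
R2 ← R2 / (-2).
R1 ← R1 − 1·R2.
Reading off the reduced rows gives x = 20, y = 13.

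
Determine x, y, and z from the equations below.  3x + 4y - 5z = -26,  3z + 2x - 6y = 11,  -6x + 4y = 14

Row-reduce the augmented matrix:
R1 ← R1 / (3).
R2 ← R2 − 2·R1.
R3 ← R3 + 6·R1.
R2 ← R2 / (-26/3).
R1 ← R1 − 4/3·R2.
R3 ← R3 − 12·R2.
R3 ← R3 / (-16/13).
R1 ← R1 + 9/13·R3.
R2 ← R2 + 19/26·R3.
Reading off the reduced rows gives x = -5, y = -4, z = -1.

x = -5, y = -4, z = -1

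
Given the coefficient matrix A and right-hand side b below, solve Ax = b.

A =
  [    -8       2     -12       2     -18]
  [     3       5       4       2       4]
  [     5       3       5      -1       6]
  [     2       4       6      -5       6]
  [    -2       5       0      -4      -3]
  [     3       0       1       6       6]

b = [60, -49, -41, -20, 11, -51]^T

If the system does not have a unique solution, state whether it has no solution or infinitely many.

no solution

Row-reduce:
R1 ← R1 / (-8).
R2 ← R2 − 3·R1.
R3 ← R3 − 5·R1.
R4 ← R4 − 2·R1.
R5 ← R5 + 2·R1.
R6 ← R6 − 3·R1.
R2 ← R2 / (23/4).
R1 ← R1 + 1/4·R2.
R3 ← R3 − 17/4·R2.
R4 ← R4 − 9/2·R2.
R5 ← R5 − 9/2·R2.
R6 ← R6 − 3/4·R2.
R3 ← R3 / (-49/23).
R1 ← R1 − 34/23·R3.
R2 ← R2 + 2/23·R3.
R4 ← R4 − 78/23·R3.
R5 ← R5 − 78/23·R3.
R6 ← R6 + 79/23·R3.
R4 ← R4 / (-465/49).
R1 ← R1 + 67/49·R4.
R2 ← R2 − 27/49·R4.
R3 ← R3 − 41/49·R4.
R5 ← R5 + 465/49·R4.
R6 ← R6 − 454/49·R4.
Swap R5 and R6.
R5 ← R5 / (521/155).
R1 ← R1 − 17/155·R5.
R2 ← R2 + 67/155·R5.
R3 ← R3 − 214/155·R5.
R4 ← R4 − 24/155·R5.
Row 6 reduces to 0 = 1, a contradiction. The system is inconsistent.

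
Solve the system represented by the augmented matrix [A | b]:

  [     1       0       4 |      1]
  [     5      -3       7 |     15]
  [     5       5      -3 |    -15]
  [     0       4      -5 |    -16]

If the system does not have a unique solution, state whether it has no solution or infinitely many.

no solution

Row-reduce:
R2 ← R2 − 5·R1.
R3 ← R3 − 5·R1.
R2 ← R2 / (-3).
R3 ← R3 − 5·R2.
R4 ← R4 − 4·R2.
R3 ← R3 / (-134/3).
R1 ← R1 − 4·R3.
R2 ← R2 − 13/3·R3.
R4 ← R4 + 67/3·R3.
Row 4 reduces to 0 = -1, a contradiction. The system is inconsistent.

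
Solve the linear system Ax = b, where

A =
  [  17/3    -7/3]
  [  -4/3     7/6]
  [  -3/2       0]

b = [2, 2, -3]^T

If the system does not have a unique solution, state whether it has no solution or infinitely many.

Row-reduce the augmented matrix:
R1 ← R1 / (17/3).
R2 ← R2 + 4/3·R1.
R3 ← R3 + 3/2·R1.
R2 ← R2 / (21/34).
R1 ← R1 + 7/17·R2.
R3 ← R3 + 21/34·R2.
R3 reduces to 0 = 0, so the extra equation is consistent.
Reading off the reduced rows gives x_1 = 2, x_2 = 4.

x_1 = 2, x_2 = 4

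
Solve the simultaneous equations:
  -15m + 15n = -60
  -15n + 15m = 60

infinitely many solutions

Row-reduce:
R1 ← R1 / (-15).
R2 ← R2 − 15·R1.
Rank is 1 with 2 unknowns, leaving n free.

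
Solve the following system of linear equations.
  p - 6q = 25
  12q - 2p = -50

infinitely many solutions

Row-reduce:
R2 ← R2 + 2·R1.
Rank is 1 with 2 unknowns, leaving q free.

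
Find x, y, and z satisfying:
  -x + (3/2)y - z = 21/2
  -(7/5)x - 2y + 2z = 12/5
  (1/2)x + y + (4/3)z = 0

x = -6, y = 3, z = 0

Row-reduce the augmented matrix:
R1 ← R1 / (-1).
R2 ← R2 + 7/5·R1.
R3 ← R3 − 1/2·R1.
R2 ← R2 / (-41/10).
R1 ← R1 + 3/2·R2.
R3 ← R3 − 7/4·R2.
R3 ← R3 / (281/123).
R1 ← R1 + 10/41·R3.
R2 ← R2 + 34/41·R3.
Reading off the reduced rows gives x = -6, y = 3, z = 0.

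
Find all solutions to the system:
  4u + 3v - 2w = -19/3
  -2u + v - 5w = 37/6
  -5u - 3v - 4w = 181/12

Row-reduce the augmented matrix:
R1 ← R1 / (4).
R2 ← R2 + 2·R1.
R3 ← R3 + 5·R1.
R2 ← R2 / (5/2).
R1 ← R1 − 3/4·R2.
R3 ← R3 − 3/4·R2.
R3 ← R3 / (-47/10).
R1 ← R1 − 13/10·R3.
R2 ← R2 + 12/5·R3.
Reading off the reduced rows gives u = -3/4, v = -2, w = -4/3.

u = -3/4, v = -2, w = -4/3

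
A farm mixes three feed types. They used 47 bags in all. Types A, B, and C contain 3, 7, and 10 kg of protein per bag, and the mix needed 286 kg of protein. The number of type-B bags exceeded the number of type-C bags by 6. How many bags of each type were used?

Let a = type-A bags, b = type-B bags, c = type-C bags.
  b + c + a = 47
  3a + 7b + 10c = 286
  b - c = 6
Row-reduce the augmented matrix:
R2 ← R2 − 3·R1.
R2 ← R2 / (4).
R1 ← R1 − 1·R2.
R3 ← R3 − 1·R2.
R3 ← R3 / (-11/4).
R1 ← R1 + 3/4·R3.
R2 ← R2 − 7/4·R3.
Reading off the reduced rows gives a = 19, b = 17, c = 11.

type-A bags: 19, type-B bags: 17, type-C bags: 11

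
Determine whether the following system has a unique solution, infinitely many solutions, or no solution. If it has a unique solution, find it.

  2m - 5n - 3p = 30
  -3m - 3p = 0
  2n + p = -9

m = 3, n = -3, p = -3

Row-reduce the augmented matrix:
R1 ← R1 / (2).
R2 ← R2 + 3·R1.
R2 ← R2 / (-15/2).
R1 ← R1 + 5/2·R2.
R3 ← R3 − 2·R2.
R3 ← R3 / (-1).
R1 ← R1 − 1·R3.
R2 ← R2 − 1·R3.
Reading off the reduced rows gives m = 3, n = -3, p = -3.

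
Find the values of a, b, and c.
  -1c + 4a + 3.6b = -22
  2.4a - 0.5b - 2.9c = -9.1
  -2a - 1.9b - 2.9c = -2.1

a = 0, b = -5, c = 4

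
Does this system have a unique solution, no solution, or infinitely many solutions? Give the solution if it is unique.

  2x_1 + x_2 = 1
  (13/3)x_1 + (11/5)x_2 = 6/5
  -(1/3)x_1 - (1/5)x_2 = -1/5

no solution

Row-reduce:
R1 ← R1 / (2).
R2 ← R2 − 13/3·R1.
R3 ← R3 + 1/3·R1.
R2 ← R2 / (1/30).
R1 ← R1 − 1/2·R2.
R3 ← R3 + 1/30·R2.
Row 3 reduces to 0 = -1, a contradiction. The system is inconsistent.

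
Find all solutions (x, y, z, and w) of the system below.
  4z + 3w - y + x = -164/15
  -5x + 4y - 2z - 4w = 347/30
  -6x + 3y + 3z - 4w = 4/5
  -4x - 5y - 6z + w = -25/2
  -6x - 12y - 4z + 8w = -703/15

Row-reduce the augmented matrix:
R2 ← R2 + 5·R1.
R3 ← R3 + 6·R1.
R4 ← R4 + 4·R1.
R5 ← R5 + 6·R1.
R2 ← R2 / (-1).
R1 ← R1 + 1·R2.
R3 ← R3 + 3·R2.
R4 ← R4 + 9·R2.
R5 ← R5 + 18·R2.
R3 ← R3 / (-27).
R1 ← R1 + 14·R3.
R2 ← R2 + 18·R3.
R4 ← R4 + 152·R3.
R5 ← R5 + 304·R3.
R4 ← R4 / (566/27).
R1 ← R1 − 50/27·R4.
R2 ← R2 − 5/3·R4.
R3 ← R3 − 19/27·R4.
R5 ← R5 − 1132/27·R4.
R5 reduces to 0 = 0, so the extra equation is consistent.
Reading off the reduced rows gives x = 3/2, y = 13/5, z = -4/3, w = -3/2.

x = 3/2, y = 13/5, z = -4/3, w = -3/2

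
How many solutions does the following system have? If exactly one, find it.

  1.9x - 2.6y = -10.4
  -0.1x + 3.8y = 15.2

Row-reduce the augmented matrix:
R1 ← R1 / (19/10).
R2 ← R2 + 1/10·R1.
R2 ← R2 / (348/95).
R1 ← R1 + 26/19·R2.
Reading off the reduced rows gives x = 0, y = 4.

x = 0, y = 4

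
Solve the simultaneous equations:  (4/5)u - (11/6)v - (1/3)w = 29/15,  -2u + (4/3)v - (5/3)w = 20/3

Row-reduce:
R1 ← R1 / (4/5).
R2 ← R2 + 2·R1.
R2 ← R2 / (-13/4).
R1 ← R1 + 55/24·R2.
Rank is 2 with 3 unknowns, leaving w free.

infinitely many solutions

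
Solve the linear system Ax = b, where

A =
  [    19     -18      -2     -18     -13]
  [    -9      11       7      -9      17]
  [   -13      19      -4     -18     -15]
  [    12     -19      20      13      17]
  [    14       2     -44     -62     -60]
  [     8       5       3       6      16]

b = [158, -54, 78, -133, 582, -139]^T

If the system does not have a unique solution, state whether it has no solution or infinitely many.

x_1 = -4, x_2 = -6, x_3 = -5, x_4 = -5, x_5 = -2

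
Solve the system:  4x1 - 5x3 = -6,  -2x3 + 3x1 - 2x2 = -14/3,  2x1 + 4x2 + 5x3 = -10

x1 = -7/3, x2 = -1/2, x3 = -2/3

Row-reduce the augmented matrix:
R1 ← R1 / (4).
R2 ← R2 − 3·R1.
R3 ← R3 − 2·R1.
R2 ← R2 / (-2).
R3 ← R3 − 4·R2.
R3 ← R3 / (11).
R1 ← R1 + 5/4·R3.
R2 ← R2 + 7/8·R3.
Reading off the reduced rows gives x1 = -7/3, x2 = -1/2, x3 = -2/3.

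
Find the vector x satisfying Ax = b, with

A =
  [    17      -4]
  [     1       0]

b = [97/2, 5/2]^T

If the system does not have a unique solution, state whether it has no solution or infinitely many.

Row-reduce the augmented matrix:
R1 ← R1 / (17).
R2 ← R2 − 1·R1.
R2 ← R2 / (4/17).
R1 ← R1 + 4/17·R2.
Reading off the reduced rows gives x_1 = 5/2, x_2 = -3/2.

x_1 = 5/2, x_2 = -3/2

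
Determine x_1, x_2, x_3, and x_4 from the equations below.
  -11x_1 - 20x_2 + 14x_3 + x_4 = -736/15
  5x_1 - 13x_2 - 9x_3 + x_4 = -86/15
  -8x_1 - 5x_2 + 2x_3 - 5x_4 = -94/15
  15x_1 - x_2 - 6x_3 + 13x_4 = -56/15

x_1 = 2/5, x_2 = 4/3, x_3 = -6/5, x_4 = -6/5

Row-reduce the augmented matrix:
R1 ← R1 / (-11).
R2 ← R2 − 5·R1.
R3 ← R3 + 8·R1.
R4 ← R4 − 15·R1.
R2 ← R2 / (-243/11).
R1 ← R1 − 20/11·R2.
R3 ← R3 − 105/11·R2.
R4 ← R4 + 311/11·R2.
R3 ← R3 / (-755/81).
R1 ← R1 + 362/243·R3.
R2 ← R2 − 29/243·R3.
R4 ← R4 − 4001/243·R3.
R4 ← R4 / (2639/755).
R1 ← R1 − 637/755·R4.
R2 ← R2 + 99/755·R4.
R3 ← R3 − 413/755·R4.
Reading off the reduced rows gives x_1 = 2/5, x_2 = 4/3, x_3 = -6/5, x_4 = -6/5.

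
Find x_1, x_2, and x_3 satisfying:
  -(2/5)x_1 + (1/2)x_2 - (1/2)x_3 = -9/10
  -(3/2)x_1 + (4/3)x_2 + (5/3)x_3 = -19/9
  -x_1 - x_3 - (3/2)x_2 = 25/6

x_1 = -2/3, x_2 = -7/3, x_3 = 0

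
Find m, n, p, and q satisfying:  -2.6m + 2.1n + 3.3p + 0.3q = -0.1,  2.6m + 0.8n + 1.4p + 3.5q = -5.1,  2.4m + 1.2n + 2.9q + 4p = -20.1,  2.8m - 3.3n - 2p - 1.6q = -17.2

m = -4, n = 4, p = -6, q = 3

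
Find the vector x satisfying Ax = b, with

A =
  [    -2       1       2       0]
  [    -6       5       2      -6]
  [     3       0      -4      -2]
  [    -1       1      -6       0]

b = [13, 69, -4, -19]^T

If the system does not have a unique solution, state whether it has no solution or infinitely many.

Row-reduce the augmented matrix:
R1 ← R1 / (-2).
R2 ← R2 + 6·R1.
R3 ← R3 − 3·R1.
R4 ← R4 + 1·R1.
R2 ← R2 / (2).
R1 ← R1 + 1/2·R2.
R3 ← R3 − 3/2·R2.
R4 ← R4 − 1/2·R2.
R3 ← R3 / (2).
R1 ← R1 + 2·R3.
R2 ← R2 + 2·R3.
R4 ← R4 + 6·R3.
R4 ← R4 / (9).
R1 ← R1 − 1·R4.
R2 ← R2 + 1/2·R4.
R3 ← R3 − 5/4·R4.
Reading off the reduced rows gives x_1 = 0, x_2 = 5, x_3 = 4, x_4 = -6.

x_1 = 0, x_2 = 5, x_3 = 4, x_4 = -6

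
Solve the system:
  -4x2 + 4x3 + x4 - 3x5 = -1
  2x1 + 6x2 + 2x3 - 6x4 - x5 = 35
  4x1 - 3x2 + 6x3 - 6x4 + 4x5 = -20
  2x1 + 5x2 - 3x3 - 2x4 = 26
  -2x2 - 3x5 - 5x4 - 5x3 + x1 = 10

x1 = 3, x2 = 4, x3 = 0, x4 = 0, x5 = -5

Row-reduce the augmented matrix:
Swap R1 and R2.
R1 ← R1 / (2).
R3 ← R3 − 4·R1.
R4 ← R4 − 2·R1.
R5 ← R5 − 1·R1.
R2 ← R2 / (-4).
R1 ← R1 − 3·R2.
R3 ← R3 + 15·R2.
R4 ← R4 + 1·R2.
R5 ← R5 + 5·R2.
R3 ← R3 / (-13).
R1 ← R1 − 4·R3.
R2 ← R2 + 1·R3.
R4 ← R4 + 6·R3.
R5 ← R5 + 11·R3.
R4 ← R4 / (141/52).
R1 ← R1 + 81/52·R4.
R2 ← R2 + 11/26·R4.
R3 ← R3 + 9/52·R4.
R5 ← R5 + 67/13·R4.
R5 ← R5 / (-7093/282).
R1 ← R1 + 95/94·R5.
R2 ← R2 + 218/141·R5.
R3 ← R3 + 81/47·R5.
R4 ← R4 + 323/141·R5.
Reading off the reduced rows gives x1 = 3, x2 = 4, x3 = 0, x4 = 0, x5 = -5.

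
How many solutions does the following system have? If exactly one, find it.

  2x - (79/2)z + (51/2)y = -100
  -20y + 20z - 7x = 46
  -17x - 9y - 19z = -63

no solution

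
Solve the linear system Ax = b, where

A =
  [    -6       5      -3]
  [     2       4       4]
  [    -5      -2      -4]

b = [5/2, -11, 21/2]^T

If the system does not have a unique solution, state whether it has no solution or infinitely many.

x_1 = -1/2, x_2 = -1, x_3 = -3/2

Row-reduce the augmented matrix:
R1 ← R1 / (-6).
R2 ← R2 − 2·R1.
R3 ← R3 + 5·R1.
R2 ← R2 / (17/3).
R1 ← R1 + 5/6·R2.
R3 ← R3 + 37/6·R2.
R3 ← R3 / (30/17).
R1 ← R1 − 16/17·R3.
R2 ← R2 − 9/17·R3.
Reading off the reduced rows gives x_1 = -1/2, x_2 = -1, x_3 = -3/2.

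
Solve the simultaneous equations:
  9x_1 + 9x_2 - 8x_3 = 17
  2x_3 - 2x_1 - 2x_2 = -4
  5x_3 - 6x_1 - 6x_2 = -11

infinitely many solutions

Row-reduce:
R1 ← R1 / (9).
R2 ← R2 + 2·R1.
R3 ← R3 + 6·R1.
R2 ← R2 / (2/9).
R1 ← R1 + 8/9·R2.
R3 ← R3 + 1/3·R2.
Rank is 2 with 3 unknowns, leaving x_2 free.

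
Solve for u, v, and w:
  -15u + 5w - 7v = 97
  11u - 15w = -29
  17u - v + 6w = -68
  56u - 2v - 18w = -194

u = -4, v = -6, w = -1

Row-reduce the augmented matrix:
R1 ← R1 / (-15).
R2 ← R2 − 11·R1.
R3 ← R3 − 17·R1.
R4 ← R4 − 56·R1.
R2 ← R2 / (-77/15).
R1 ← R1 − 7/15·R2.
R3 ← R3 + 134/15·R2.
R4 ← R4 + 422/15·R2.
R3 ← R3 / (2417/77).
R1 ← R1 + 15/11·R3.
R2 ← R2 − 170/77·R3.
R4 ← R4 − 4834/77·R3.
R4 reduces to 0 = 0, so the extra equation is consistent.
Reading off the reduced rows gives u = -4, v = -6, w = -1.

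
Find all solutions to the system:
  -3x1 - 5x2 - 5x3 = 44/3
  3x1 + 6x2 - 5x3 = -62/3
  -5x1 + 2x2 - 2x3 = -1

x1 = -1, x2 = -8/3, x3 = 1/3

Row-reduce the augmented matrix:
R1 ← R1 / (-3).
R2 ← R2 − 3·R1.
R3 ← R3 + 5·R1.
R1 ← R1 − 5/3·R2.
R3 ← R3 − 31/3·R2.
R3 ← R3 / (329/3).
R1 ← R1 − 55/3·R3.
R2 ← R2 + 10·R3.
Reading off the reduced rows gives x1 = -1, x2 = -8/3, x3 = 1/3.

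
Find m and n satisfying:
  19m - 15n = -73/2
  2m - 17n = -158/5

m = -1/2, n = 9/5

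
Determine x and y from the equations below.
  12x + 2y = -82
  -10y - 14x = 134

x = -6, y = -5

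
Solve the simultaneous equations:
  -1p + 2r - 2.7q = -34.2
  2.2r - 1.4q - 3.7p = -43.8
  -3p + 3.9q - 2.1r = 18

Row-reduce the augmented matrix:
R1 ← R1 / (-1).
R2 ← R2 + 37/10·R1.
R3 ← R3 + 3·R1.
R2 ← R2 / (859/100).
R1 ← R1 − 27/10·R2.
R3 ← R3 − 12·R2.
R3 ← R3 / (-7179/8590).
R1 ← R1 + 314/859·R3.
R2 ← R2 + 520/859·R3.
Reading off the reduced rows gives p = 6, q = 6, r = -6.

p = 6, q = 6, r = -6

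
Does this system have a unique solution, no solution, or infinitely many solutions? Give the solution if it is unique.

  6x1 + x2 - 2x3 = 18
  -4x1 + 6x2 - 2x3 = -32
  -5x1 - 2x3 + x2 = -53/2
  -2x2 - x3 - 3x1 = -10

no solution

Row-reduce:
R1 ← R1 / (6).
R2 ← R2 + 4·R1.
R3 ← R3 + 5·R1.
R4 ← R4 + 3·R1.
R2 ← R2 / (20/3).
R1 ← R1 − 1/6·R2.
R3 ← R3 − 11/6·R2.
R4 ← R4 + 3/2·R2.
R3 ← R3 / (-11/4).
R1 ← R1 + 1/4·R3.
R2 ← R2 + 1/2·R3.
R4 ← R4 + 11/4·R3.
Row 4 reduces to 0 = 1/2, a contradiction. The system is inconsistent.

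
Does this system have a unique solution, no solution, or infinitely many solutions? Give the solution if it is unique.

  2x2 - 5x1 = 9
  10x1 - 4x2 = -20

no solution

Row-reduce:
R1 ← R1 / (-5).
R2 ← R2 − 10·R1.
Row 2 reduces to 0 = -2, a contradiction. The system is inconsistent.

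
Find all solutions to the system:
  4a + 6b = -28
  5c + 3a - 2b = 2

Row-reduce:
R1 ← R1 / (4).
R2 ← R2 − 3·R1.
R2 ← R2 / (-13/2).
R1 ← R1 − 3/2·R2.
Rank is 2 with 3 unknowns, leaving c free.

infinitely many solutions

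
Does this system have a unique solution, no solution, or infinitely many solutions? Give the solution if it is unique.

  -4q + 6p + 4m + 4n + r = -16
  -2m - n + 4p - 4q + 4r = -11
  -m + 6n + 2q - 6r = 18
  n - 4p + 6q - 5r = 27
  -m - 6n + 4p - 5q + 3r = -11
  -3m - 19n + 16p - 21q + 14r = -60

Row-reduce the augmented matrix:
R1 ← R1 / (4).
R2 ← R2 + 2·R1.
R3 ← R3 + 1·R1.
R5 ← R5 + 1·R1.
R6 ← R6 + 3·R1.
R1 ← R1 − 1·R2.
R3 ← R3 − 7·R2.
R4 ← R4 − 1·R2.
R5 ← R5 + 5·R2.
R6 ← R6 + 16·R2.
R3 ← R3 / (-95/2).
R1 ← R1 + 11/2·R3.
R2 ← R2 − 7·R3.
R4 ← R4 + 11·R3.
R5 ← R5 − 81/2·R3.
R6 ← R6 − 265/2·R3.
R4 ← R4 / (194/95).
R1 ← R1 − 2/95·R4.
R2 ← R2 − 32/95·R4.
R3 ← R3 + 86/95·R4.
R5 ← R5 − 63/95·R4.
R6 ← R6 + 1/19·R4.
R5 ← R5 / (-1111/194).
R1 ← R1 − 7/97·R5.
R2 ← R2 + 82/97·R5.
R3 ← R3 − 77/194·R5.
R4 ← R4 + 83/194·R5.
R6 ← R6 + 3333/194·R5.
R6 reduces to 0 = 0, so the extra equation is consistent.
Reading off the reduced rows gives m = -2, n = -1, p = 3, q = 5, r = -2.

m = -2, n = -1, p = 3, q = 5, r = -2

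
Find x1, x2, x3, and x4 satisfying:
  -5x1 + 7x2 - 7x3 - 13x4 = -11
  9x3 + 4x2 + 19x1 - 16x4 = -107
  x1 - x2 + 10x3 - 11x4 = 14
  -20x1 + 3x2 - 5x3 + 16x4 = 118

x1 = -6, x2 = -1, x3 = 3, x4 = 1

Row-reduce the augmented matrix:
R1 ← R1 / (-5).
R2 ← R2 − 19·R1.
R3 ← R3 − 1·R1.
R4 ← R4 + 20·R1.
R2 ← R2 / (153/5).
R1 ← R1 + 7/5·R2.
R3 ← R3 − 2/5·R2.
R4 ← R4 + 25·R2.
R3 ← R3 / (1351/153).
R1 ← R1 − 91/153·R3.
R2 ← R2 + 88/153·R3.
R4 ← R4 − 1319/153·R3.
R4 ← R4 / (36493/1351).
R1 ← R1 − 90/193·R4.
R2 ← R2 + 4009/1351·R4.
R3 ← R3 + 1950/1351·R4.
Reading off the reduced rows gives x1 = -6, x2 = -1, x3 = 3, x4 = 1.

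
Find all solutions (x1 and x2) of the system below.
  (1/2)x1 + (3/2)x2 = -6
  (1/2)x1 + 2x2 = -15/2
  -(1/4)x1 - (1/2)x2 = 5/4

no solution

Row-reduce:
R1 ← R1 / (1/2).
R2 ← R2 − 1/2·R1.
R3 ← R3 + 1/4·R1.
R2 ← R2 / (1/2).
R1 ← R1 − 3·R2.
R3 ← R3 − 1/4·R2.
Row 3 reduces to 0 = -1, a contradiction. The system is inconsistent.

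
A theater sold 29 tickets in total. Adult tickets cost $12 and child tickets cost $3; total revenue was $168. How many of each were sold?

Let a = adult tickets, c = child tickets.
  c + a = 29
  12a + 3c = 168
Row-reduce the augmented matrix:
R2 ← R2 − 12·R1.
R2 ← R2 / (-9).
R1 ← R1 − 1·R2.
Reading off the reduced rows gives a = 9, c = 20.

adult tickets: 9, child tickets: 20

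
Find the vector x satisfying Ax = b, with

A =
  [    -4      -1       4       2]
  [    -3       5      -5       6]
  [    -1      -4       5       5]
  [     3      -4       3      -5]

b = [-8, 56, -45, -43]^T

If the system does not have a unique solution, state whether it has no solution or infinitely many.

x_1 = -4, x_2 = 6, x_3 = -4, x_4 = -1

Row-reduce the augmented matrix:
R1 ← R1 / (-4).
R2 ← R2 + 3·R1.
R3 ← R3 + 1·R1.
R4 ← R4 − 3·R1.
R2 ← R2 / (23/4).
R1 ← R1 − 1/4·R2.
R3 ← R3 + 15/4·R2.
R4 ← R4 + 19/4·R2.
R3 ← R3 / (-28/23).
R1 ← R1 + 15/23·R3.
R2 ← R2 + 32/23·R3.
R4 ← R4 + 14/23·R3.
R4 ← R4 / (-7/2).
R1 ← R1 + 131/28·R4.
R2 ← R2 + 54/7·R4.
R3 ← R3 + 171/28·R4.
Reading off the reduced rows gives x_1 = -4, x_2 = 6, x_3 = -4, x_4 = -1.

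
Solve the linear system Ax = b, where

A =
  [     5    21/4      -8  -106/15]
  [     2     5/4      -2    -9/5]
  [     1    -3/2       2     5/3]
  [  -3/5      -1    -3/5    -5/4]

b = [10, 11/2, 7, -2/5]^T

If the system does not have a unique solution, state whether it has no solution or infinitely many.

no solution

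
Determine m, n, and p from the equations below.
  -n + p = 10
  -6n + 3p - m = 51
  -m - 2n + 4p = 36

Row-reduce the augmented matrix:
Swap R1 and R2.
R1 ← R1 / (-1).
R3 ← R3 + 1·R1.
R2 ← R2 / (-1).
R1 ← R1 − 6·R2.
R3 ← R3 − 4·R2.
R3 ← R3 / (5).
R1 ← R1 − 3·R3.
R2 ← R2 + 1·R3.
Reading off the reduced rows gives m = -6, n = -5, p = 5.

m = -6, n = -5, p = 5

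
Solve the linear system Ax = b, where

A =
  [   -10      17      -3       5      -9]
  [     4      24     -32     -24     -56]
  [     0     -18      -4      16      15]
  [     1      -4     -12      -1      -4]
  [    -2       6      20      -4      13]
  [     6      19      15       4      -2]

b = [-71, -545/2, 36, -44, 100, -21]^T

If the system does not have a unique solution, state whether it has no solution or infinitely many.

Row-reduce:
R1 ← R1 / (-10).
R2 ← R2 − 4·R1.
R4 ← R4 − 1·R1.
R5 ← R5 + 2·R1.
R6 ← R6 − 6·R1.
R2 ← R2 / (154/5).
R1 ← R1 + 17/10·R2.
R3 ← R3 + 18·R2.
R4 ← R4 + 23/10·R2.
R5 ← R5 − 13/5·R2.
R6 ← R6 − 146/5·R2.
R3 ← R3 / (-1802/77).
R1 ← R1 + 118/77·R3.
R2 ← R2 + 83/77·R3.
R4 ← R4 + 1138/77·R3.
R5 ← R5 − 1802/77·R3.
R6 ← R6 − 3440/77·R3.
R4 ← R4 / (-3719/901).
R1 ← R1 + 1730/901·R4.
R2 ← R2 + 774/901·R4.
R3 ← R3 + 121/901·R4.
R6 ← R6 − 30505/901·R4.
Swap R5 and R6.
R5 ← R5 / (138622/3719).
R1 ← R1 + 9547/3719·R5.
R2 ← R2 + 12511/7438·R5.
R3 ← R3 − 5535/7438·R5.
R4 ← R4 + 2859/3719·R5.
Row 6 reduces to 0 = -1/4, a contradiction. The system is inconsistent.

no solution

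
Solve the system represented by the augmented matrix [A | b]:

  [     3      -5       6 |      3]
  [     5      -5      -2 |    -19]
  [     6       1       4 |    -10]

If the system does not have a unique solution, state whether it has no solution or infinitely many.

Row-reduce the augmented matrix:
R1 ← R1 / (3).
R2 ← R2 − 5·R1.
R3 ← R3 − 6·R1.
R2 ← R2 / (10/3).
R1 ← R1 + 5/3·R2.
R3 ← R3 − 11·R2.
R3 ← R3 / (158/5).
R1 ← R1 + 4·R3.
R2 ← R2 + 18/5·R3.
Reading off the reduced rows gives x_1 = -3, x_2 = 0, x_3 = 2.

x_1 = -3, x_2 = 0, x_3 = 2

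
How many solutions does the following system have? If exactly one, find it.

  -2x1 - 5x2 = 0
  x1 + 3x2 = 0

x1 = 0, x2 = 0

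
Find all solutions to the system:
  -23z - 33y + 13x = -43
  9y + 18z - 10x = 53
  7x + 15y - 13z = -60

no solution

Row-reduce:
R1 ← R1 / (13).
R2 ← R2 + 10·R1.
R3 ← R3 − 7·R1.
R2 ← R2 / (-213/13).
R1 ← R1 + 33/13·R2.
R3 ← R3 − 426/13·R2.
Row 3 reduces to 0 = 3, a contradiction. The system is inconsistent.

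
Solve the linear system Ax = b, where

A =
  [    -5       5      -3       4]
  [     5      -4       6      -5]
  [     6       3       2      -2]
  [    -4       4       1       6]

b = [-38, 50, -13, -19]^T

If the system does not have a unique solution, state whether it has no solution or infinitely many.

x_1 = -2, x_2 = -5, x_3 = 5, x_4 = -2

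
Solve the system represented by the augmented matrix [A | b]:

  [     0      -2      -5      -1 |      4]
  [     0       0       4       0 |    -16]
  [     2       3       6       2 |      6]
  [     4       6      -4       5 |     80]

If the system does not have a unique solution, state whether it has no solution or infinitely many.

Row-reduce the augmented matrix:
Swap R1 and R3.
R1 ← R1 / (2).
R4 ← R4 − 4·R1.
Swap R2 and R3.
R2 ← R2 / (-2).
R1 ← R1 − 3/2·R2.
R3 ← R3 / (4).
R1 ← R1 + 3/4·R3.
R2 ← R2 − 5/2·R3.
R4 ← R4 + 16·R3.
R1 ← R1 − 1/4·R4.
R2 ← R2 − 1/2·R4.
Reading off the reduced rows gives x_1 = 2, x_2 = 6, x_3 = -4, x_4 = 4.

x_1 = 2, x_2 = 6, x_3 = -4, x_4 = 4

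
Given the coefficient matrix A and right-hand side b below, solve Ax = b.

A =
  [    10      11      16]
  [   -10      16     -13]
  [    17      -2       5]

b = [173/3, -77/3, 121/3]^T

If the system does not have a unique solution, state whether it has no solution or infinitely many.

x_1 = 2, x_2 = 1, x_3 = 5/3

Row-reduce the augmented matrix:
R1 ← R1 / (10).
R2 ← R2 + 10·R1.
R3 ← R3 − 17·R1.
R2 ← R2 / (27).
R1 ← R1 − 11/10·R2.
R3 ← R3 + 207/10·R2.
R3 ← R3 / (-199/10).
R1 ← R1 − 133/90·R3.
R2 ← R2 − 1/9·R3.
Reading off the reduced rows gives x_1 = 2, x_2 = 1, x_3 = 5/3.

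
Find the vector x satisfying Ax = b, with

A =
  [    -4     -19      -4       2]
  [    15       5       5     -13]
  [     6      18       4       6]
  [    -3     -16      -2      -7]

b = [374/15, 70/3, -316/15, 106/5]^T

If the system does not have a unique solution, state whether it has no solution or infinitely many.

Row-reduce the augmented matrix:
R1 ← R1 / (-4).
R2 ← R2 − 15·R1.
R3 ← R3 − 6·R1.
R4 ← R4 + 3·R1.
R2 ← R2 / (-265/4).
R1 ← R1 − 19/4·R2.
R3 ← R3 + 21/2·R2.
R4 ← R4 + 7/4·R2.
R3 ← R3 / (-22/53).
R1 ← R1 − 15/53·R3.
R2 ← R2 − 8/53·R3.
R4 ← R4 − 67/53·R3.
R4 ← R4 / (1194/55).
R1 ← R1 − 321/55·R4.
R2 ← R2 − 202/55·R4.
R3 ← R3 + 1308/55·R4.
Reading off the reduced rows gives x_1 = 13/5, x_2 = -4/3, x_3 = -8/3, x_4 = -1/3.

x_1 = 13/5, x_2 = -4/3, x_3 = -8/3, x_4 = -1/3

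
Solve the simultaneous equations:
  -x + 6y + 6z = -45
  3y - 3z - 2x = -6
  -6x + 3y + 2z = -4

Row-reduce the augmented matrix:
R1 ← R1 / (-1).
R2 ← R2 + 2·R1.
R3 ← R3 + 6·R1.
R2 ← R2 / (-9).
R1 ← R1 + 6·R2.
R3 ← R3 + 33·R2.
R3 ← R3 / (21).
R1 ← R1 − 4·R3.
R2 ← R2 − 5/3·R3.
Reading off the reduced rows gives x = -3, y = -6, z = -2.

x = -3, y = -6, z = -2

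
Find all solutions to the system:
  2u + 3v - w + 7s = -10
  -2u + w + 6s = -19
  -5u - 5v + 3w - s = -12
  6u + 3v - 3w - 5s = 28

infinitely many solutions

Row-reduce:
R1 ← R1 / (2).
R2 ← R2 + 2·R1.
R3 ← R3 + 5·R1.
R4 ← R4 − 6·R1.
R2 ← R2 / (3).
R1 ← R1 − 3/2·R2.
R3 ← R3 − 5/2·R2.
R4 ← R4 + 6·R2.
R3 ← R3 / (1/2).
R1 ← R1 + 1/2·R3.
Rank is 3 with 4 unknowns, leaving s free.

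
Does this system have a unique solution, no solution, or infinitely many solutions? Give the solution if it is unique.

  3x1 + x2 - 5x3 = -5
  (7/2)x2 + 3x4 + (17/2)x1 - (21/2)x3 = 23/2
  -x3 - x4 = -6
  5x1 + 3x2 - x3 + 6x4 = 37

no solution

Row-reduce:
R1 ← R1 / (3).
R2 ← R2 − 17/2·R1.
R4 ← R4 − 5·R1.
R2 ← R2 / (2/3).
R1 ← R1 − 1/3·R2.
R4 ← R4 − 4/3·R2.
R3 ← R3 / (-1).
R1 ← R1 + 7/2·R3.
R2 ← R2 − 11/2·R3.
Row 4 reduces to 0 = -6, a contradiction. The system is inconsistent.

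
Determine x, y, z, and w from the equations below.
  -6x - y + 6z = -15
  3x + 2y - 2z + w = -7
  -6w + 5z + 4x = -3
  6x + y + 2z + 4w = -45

x = -2, y = -3, z = -5, w = -5

Row-reduce the augmented matrix:
R1 ← R1 / (-6).
R2 ← R2 − 3·R1.
R3 ← R3 − 4·R1.
R4 ← R4 − 6·R1.
R2 ← R2 / (3/2).
R1 ← R1 − 1/6·R2.
R3 ← R3 + 2/3·R2.
R3 ← R3 / (85/9).
R1 ← R1 + 10/9·R3.
R2 ← R2 − 2/3·R3.
R4 ← R4 − 8·R3.
R4 ← R4 / (148/17).
R1 ← R1 + 13/17·R4.
R2 ← R2 − 18/17·R4.
R3 ← R3 + 10/17·R4.
Reading off the reduced rows gives x = -2, y = -3, z = -5, w = -5.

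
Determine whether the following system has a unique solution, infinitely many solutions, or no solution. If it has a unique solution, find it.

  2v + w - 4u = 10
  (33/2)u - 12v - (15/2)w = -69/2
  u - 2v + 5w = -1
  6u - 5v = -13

Row-reduce:
R1 ← R1 / (-4).
R2 ← R2 − 33/2·R1.
R3 ← R3 − 1·R1.
R4 ← R4 − 6·R1.
R2 ← R2 / (-15/4).
R1 ← R1 + 1/2·R2.
R3 ← R3 + 3/2·R2.
R4 ← R4 + 2·R2.
R3 ← R3 / (33/5).
R1 ← R1 − 1/5·R3.
R2 ← R2 − 9/10·R3.
R4 ← R4 − 33/10·R3.
Row 4 reduces to 0 = -1, a contradiction. The system is inconsistent.

no solution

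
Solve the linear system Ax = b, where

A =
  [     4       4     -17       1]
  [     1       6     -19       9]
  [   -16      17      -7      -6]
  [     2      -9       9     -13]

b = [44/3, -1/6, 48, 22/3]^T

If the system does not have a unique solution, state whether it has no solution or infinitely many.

x_1 = 1/2, x_2 = 7/3, x_3 = -1/3, x_4 = -7/3

Row-reduce the augmented matrix:
R1 ← R1 / (4).
R2 ← R2 − 1·R1.
R3 ← R3 + 16·R1.
R4 ← R4 − 2·R1.
R2 ← R2 / (5).
R1 ← R1 − 1·R2.
R3 ← R3 − 33·R2.
R4 ← R4 + 11·R2.
R3 ← R3 / (447/20).
R1 ← R1 + 13/10·R3.
R2 ← R2 + 59/20·R3.
R4 ← R4 + 299/20·R3.
R4 ← R4 / (-15295/447).
R1 ← R1 + 2224/447·R4.
R2 ← R2 + 2743/447·R4.
R3 ← R3 + 1195/447·R4.
Reading off the reduced rows gives x_1 = 1/2, x_2 = 7/3, x_3 = -1/3, x_4 = -7/3.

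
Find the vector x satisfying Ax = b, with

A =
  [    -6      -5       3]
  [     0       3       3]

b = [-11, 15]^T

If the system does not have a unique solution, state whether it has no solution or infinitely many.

Row-reduce:
R1 ← R1 / (-6).
R2 ← R2 / (3).
R1 ← R1 − 5/6·R2.
Rank is 2 with 3 unknowns, leaving x_3 free.

infinitely many solutions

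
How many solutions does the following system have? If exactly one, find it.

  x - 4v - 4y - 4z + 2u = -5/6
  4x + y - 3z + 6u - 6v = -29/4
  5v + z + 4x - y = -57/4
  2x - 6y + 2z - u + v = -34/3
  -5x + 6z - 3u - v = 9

Row-reduce the augmented matrix:
R2 ← R2 − 4·R1.
R3 ← R3 − 4·R1.
R4 ← R4 − 2·R1.
R5 ← R5 + 5·R1.
R2 ← R2 / (17).
R1 ← R1 + 4·R2.
R3 ← R3 − 15·R2.
R4 ← R4 − 2·R2.
R5 ← R5 + 20·R2.
R3 ← R3 / (94/17).
R1 ← R1 + 16/17·R3.
R2 ← R2 − 13/17·R3.
R4 ← R4 − 144/17·R3.
R5 ← R5 − 22/17·R3.
R4 ← R4 / (225/47).
R1 ← R1 − 22/47·R4.
R2 ← R2 − 35/47·R4.
R3 ← R3 + 53/47·R4.
R5 ← R5 − 287/47·R4.
R5 ← R5 / (389/225).
R1 ← R1 − 334/225·R5.
R2 ← R2 − 53/90·R5.
R3 ← R3 + 157/450·R5.
R4 ← R4 + 509/225·R5.
Reading off the reduced rows gives x = -5/2, y = 3/4, z = -1, u = -2/3, v = -1/2.

x = -5/2, y = 3/4, z = -1, u = -2/3, v = -1/2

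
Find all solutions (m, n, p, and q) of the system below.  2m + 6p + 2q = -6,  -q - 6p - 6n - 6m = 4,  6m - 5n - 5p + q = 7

Row-reduce:
R1 ← R1 / (2).
R2 ← R2 + 6·R1.
R3 ← R3 − 6·R1.
R2 ← R2 / (-6).
R3 ← R3 + 5·R2.
R3 ← R3 / (-33).
R1 ← R1 − 3·R3.
R2 ← R2 + 2·R3.
Rank is 3 with 4 unknowns, leaving q free.

infinitely many solutions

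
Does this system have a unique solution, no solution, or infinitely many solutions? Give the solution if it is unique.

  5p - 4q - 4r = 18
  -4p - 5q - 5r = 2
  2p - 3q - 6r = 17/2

p = 2, q = -5/2, r = 1/2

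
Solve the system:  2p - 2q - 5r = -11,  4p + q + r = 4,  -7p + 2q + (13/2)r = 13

Row-reduce:
R1 ← R1 / (2).
R2 ← R2 − 4·R1.
R3 ← R3 + 7·R1.
R2 ← R2 / (5).
R1 ← R1 + 1·R2.
R3 ← R3 + 5·R2.
Row 3 reduces to 0 = 1/2, a contradiction. The system is inconsistent.

no solution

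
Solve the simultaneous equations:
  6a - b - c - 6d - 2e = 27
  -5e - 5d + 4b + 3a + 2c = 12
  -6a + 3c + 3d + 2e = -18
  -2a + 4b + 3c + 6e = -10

Row-reduce:
R1 ← R1 / (6).
R2 ← R2 − 3·R1.
R3 ← R3 + 6·R1.
R4 ← R4 + 2·R1.
R2 ← R2 / (9/2).
R1 ← R1 + 1/6·R2.
R3 ← R3 + 1·R2.
R4 ← R4 − 11/3·R2.
R3 ← R3 / (23/9).
R1 ← R1 + 2/27·R3.
R2 ← R2 − 5/9·R3.
R4 ← R4 − 17/27·R3.
R4 ← R4 / (11/23).
R1 ← R1 + 27/23·R4.
R2 ← R2 − 7/23·R4.
R3 ← R3 + 31/23·R4.
Rank is 4 with 5 unknowns, leaving e free.

infinitely many solutions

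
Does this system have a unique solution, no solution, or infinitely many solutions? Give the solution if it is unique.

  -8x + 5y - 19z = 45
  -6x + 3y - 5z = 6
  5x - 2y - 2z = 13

no solution

Row-reduce:
R1 ← R1 / (-8).
R2 ← R2 + 6·R1.
R3 ← R3 − 5·R1.
R2 ← R2 / (-3/4).
R1 ← R1 + 5/8·R2.
R3 ← R3 − 9/8·R2.
Row 3 reduces to 0 = -1/2, a contradiction. The system is inconsistent.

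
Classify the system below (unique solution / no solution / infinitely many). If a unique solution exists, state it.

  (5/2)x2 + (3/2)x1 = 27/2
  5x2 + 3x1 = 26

no solution

Row-reduce:
R1 ← R1 / (3/2).
R2 ← R2 − 3·R1.
Row 2 reduces to 0 = -1, a contradiction. The system is inconsistent.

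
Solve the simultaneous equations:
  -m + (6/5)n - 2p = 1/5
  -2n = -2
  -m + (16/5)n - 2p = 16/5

no solution

Row-reduce:
R1 ← R1 / (-1).
R3 ← R3 + 1·R1.
R2 ← R2 / (-2).
R1 ← R1 + 6/5·R2.
R3 ← R3 − 2·R2.
Row 3 reduces to 0 = 1, a contradiction. The system is inconsistent.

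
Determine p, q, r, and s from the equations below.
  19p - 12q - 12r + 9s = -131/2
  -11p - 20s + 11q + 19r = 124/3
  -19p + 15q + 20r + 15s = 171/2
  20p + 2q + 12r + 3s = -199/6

p = -2, q = 8/3, r = 0, s = 1/2

Row-reduce the augmented matrix:
R1 ← R1 / (19).
R2 ← R2 + 11·R1.
R3 ← R3 + 19·R1.
R4 ← R4 − 20·R1.
R2 ← R2 / (77/19).
R1 ← R1 + 12/19·R2.
R3 ← R3 − 3·R2.
R4 ← R4 − 278/19·R2.
R3 ← R3 / (-71/77).
R1 ← R1 − 96/77·R3.
R2 ← R2 − 229/77·R3.
R4 ← R4 + 1454/77·R3.
R4 ← R4 / (-47483/71).
R1 ← R1 − 3225/71·R4.
R2 ← R2 − 7744/71·R4.
R3 ← R3 + 2691/71·R4.
Reading off the reduced rows gives p = -2, q = 8/3, r = 0, s = 1/2.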